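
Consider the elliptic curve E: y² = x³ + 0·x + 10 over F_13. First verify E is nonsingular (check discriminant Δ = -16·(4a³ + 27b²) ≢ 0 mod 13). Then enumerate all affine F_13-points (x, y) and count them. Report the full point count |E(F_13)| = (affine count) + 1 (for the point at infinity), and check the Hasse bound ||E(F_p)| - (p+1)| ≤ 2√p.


Affine points = {(0, 6), (0, 7), (4, 3), (4, 10), (10, 3), (10, 10), (12, 3), (12, 10)}; affine count = 8; |E(F_13)| = 9.

Discriminant check: Δ ∝ 4a³ + 27b² = 4·0³ + 27·10² = 4·0 + 27·100 ≡ 9 (mod 13). Nonzero ⇒ E is nonsingular.
For each x ∈ F_13, compute rhs = x³ + 0·x + 10 mod 13, then count y ∈ F_13 with y² ≡ rhs.
  x = 0: rhs = 10, matching y values: 6, 7 (2 points).
  x = 1: rhs = 11, matching y values: none (0 points).
  x = 2: rhs = 5, matching y values: none (0 points).
  x = 3: rhs = 11, matching y values: none (0 points).
  x = 4: rhs = 9, matching y values: 3, 10 (2 points).
  x = 5: rhs = 5, matching y values: none (0 points).
  x = 6: rhs = 5, matching y values: none (0 points).
  x = 7: rhs = 2, matching y values: none (0 points).
  x = 8: rhs = 2, matching y values: none (0 points).
  x = 9: rhs = 11, matching y values: none (0 points).
  x = 10: rhs = 9, matching y values: 3, 10 (2 points).
  x = 11: rhs = 2, matching y values: none (0 points).
  x = 12: rhs = 9, matching y values: 3, 10 (2 points).
Total affine count: 8.
Full point count |E(F_13)| = 8 + 1 = 9.
Hasse bound: |9 − (13+1)| = |-5| = 5 ≤ 2√13 ≈ 7.2111 ✓.


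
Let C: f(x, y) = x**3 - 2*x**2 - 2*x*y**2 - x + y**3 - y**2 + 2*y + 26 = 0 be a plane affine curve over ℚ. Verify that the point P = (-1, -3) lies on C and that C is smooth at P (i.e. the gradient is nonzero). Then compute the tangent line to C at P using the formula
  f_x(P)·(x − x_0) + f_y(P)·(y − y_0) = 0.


Tangent line at P: -12*x + 23*y + 57 = 0.

Step 1: f(-1, -3) = 0, so P lies on C.
Step 2: partial derivatives
  f_x(x, y) = 3*x**2 - 4*x - 2*y**2 - 1, f_y(x, y) = -4*x*y + 3*y**2 - 2*y + 2.
  f_x(P) = -12, f_y(P) = 23 (gradient nonzero, so P is smooth).
Step 3: tangent line at P: -12·(x − -1) + 23·(y − -3) = 0.
Expanding: -12*x + 23*y + 57 = 0.


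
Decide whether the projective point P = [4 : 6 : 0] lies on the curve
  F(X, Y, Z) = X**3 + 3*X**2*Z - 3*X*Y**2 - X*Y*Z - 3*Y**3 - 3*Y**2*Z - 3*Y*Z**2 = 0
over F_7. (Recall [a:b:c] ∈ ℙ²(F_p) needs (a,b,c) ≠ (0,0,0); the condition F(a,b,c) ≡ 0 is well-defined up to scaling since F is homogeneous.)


F(4,6,0) ≡ 6 (mod 7); P is NOT on the curve.

Evaluate F(4, 6, 0) term-by-term (mod 7).
  X**3 ↦ 1·64·1·1 = 64
  3*X**2*Z ↦ 3·16·1·0 = 0
  -3*X*Y**2 ↦ -3·4·36·1 = -432
  -X*Y*Z ↦ -1·4·6·0 = 0
  -3*Y**3 ↦ -3·1·216·1 = -648
  -3*Y**2*Z ↦ -3·1·36·0 = 0
  -3*Y*Z**2 ↦ -3·1·6·0 = 0
Sum: F(4, 6, 0) = (64) + (0) + (-432) + (0) + (-648) + (0) + (0) = -1016.
Reducing mod 7: -1016 ≡ 6 (mod 7).
Since F(a, b, c) ≡ 6 ≠ 0 (mod 7), P does NOT lie on the curve.


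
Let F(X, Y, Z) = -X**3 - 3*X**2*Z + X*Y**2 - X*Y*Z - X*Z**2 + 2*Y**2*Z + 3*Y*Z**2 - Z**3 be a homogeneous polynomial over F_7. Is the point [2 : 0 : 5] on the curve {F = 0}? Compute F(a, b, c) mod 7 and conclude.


F(2,0,5) ≡ 2 (mod 7); P is NOT on the curve.

Evaluate F(2, 0, 5) term-by-term (mod 7).
  -X**3 ↦ -1·8·1·1 = -8
  -3*X**2*Z ↦ -3·4·1·5 = -60
  X*Y**2 ↦ 1·2·0·1 = 0
  -X*Y*Z ↦ -1·2·0·5 = 0
  -X*Z**2 ↦ -1·2·1·25 = -50
  2*Y**2*Z ↦ 2·1·0·5 = 0
  3*Y*Z**2 ↦ 3·1·0·25 = 0
  -Z**3 ↦ -1·1·1·125 = -125
Sum: F(2, 0, 5) = (-8) + (-60) + (0) + (0) + (-50) + (0) + (0) + (-125) = -243.
Reducing mod 7: -243 ≡ 2 (mod 7).
Since F(a, b, c) ≡ 2 ≠ 0 (mod 7), P does NOT lie on the curve.


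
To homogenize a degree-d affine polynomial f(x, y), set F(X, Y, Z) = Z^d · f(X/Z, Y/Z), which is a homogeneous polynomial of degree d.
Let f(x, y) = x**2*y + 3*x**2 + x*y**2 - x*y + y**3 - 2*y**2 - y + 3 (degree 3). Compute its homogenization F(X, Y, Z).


F(X, Y, Z) = X**2*Y + 3*X**2*Z + X*Y**2 - X*Y*Z + Y**3 - 2*Y**2*Z - Y*Z**2 + 3*Z**3

deg(f) = 3.
Substitute x = X/Z, y = Y/Z into f, then multiply by Z^3.
  monomial 1·x^2·y^1 ↦ 1·X^2·Y^1·Z^0.
  monomial 3·x^2·y^0 ↦ 3·X^2·Y^0·Z^1.
  monomial 1·x^1·y^2 ↦ 1·X^1·Y^2·Z^0.
  monomial -1·x^1·y^1 ↦ -1·X^1·Y^1·Z^1.
  monomial 1·x^0·y^3 ↦ 1·X^0·Y^3·Z^0.
  monomial -2·x^0·y^2 ↦ -2·X^0·Y^2·Z^1.
  monomial -1·x^0·y^1 ↦ -1·X^0·Y^1·Z^2.
  monomial 3·x^0·y^0 ↦ 3·X^0·Y^0·Z^3.
Collecting: F(X, Y, Z) = X**2*Y + 3*X**2*Z + X*Y**2 - X*Y*Z + Y**3 - 2*Y**2*Z - Y*Z**2 + 3*Z**3.


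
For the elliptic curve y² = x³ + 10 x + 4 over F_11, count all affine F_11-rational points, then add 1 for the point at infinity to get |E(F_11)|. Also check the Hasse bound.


Affine points = {(0, 2), (0, 9), (1, 2), (1, 9), (4, 3), (4, 8), (5, 5), (5, 6), (6, 4), (6, 7), (9, 3), (9, 8), (10, 2), (10, 9)}; affine count = 14; |E(F_11)| = 15.

Discriminant check: Δ ∝ 4a³ + 27b² = 4·10³ + 27·4² = 4·1000 + 27·16 ≡ 10 (mod 11). Nonzero ⇒ E is nonsingular.
For each x ∈ F_11, compute rhs = x³ + 10·x + 4 mod 11, then count y ∈ F_11 with y² ≡ rhs.
  x = 0: rhs = 4, matching y values: 2, 9 (2 points).
  x = 1: rhs = 4, matching y values: 2, 9 (2 points).
  x = 2: rhs = 10, matching y values: none (0 points).
  x = 3: rhs = 6, matching y values: none (0 points).
  x = 4: rhs = 9, matching y values: 3, 8 (2 points).
  x = 5: rhs = 3, matching y values: 5, 6 (2 points).
  x = 6: rhs = 5, matching y values: 4, 7 (2 points).
  x = 7: rhs = 10, matching y values: none (0 points).
  x = 8: rhs = 2, matching y values: none (0 points).
  x = 9: rhs = 9, matching y values: 3, 8 (2 points).
  x = 10: rhs = 4, matching y values: 2, 9 (2 points).
Total affine count: 14.
Full point count |E(F_11)| = 14 + 1 = 15.
Hasse bound: |15 − (11+1)| = |3| = 3 ≤ 2√11 ≈ 6.6332 ✓.


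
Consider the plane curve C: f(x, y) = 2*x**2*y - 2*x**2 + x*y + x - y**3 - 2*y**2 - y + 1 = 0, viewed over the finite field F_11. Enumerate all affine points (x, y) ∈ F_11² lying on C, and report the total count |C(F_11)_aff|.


Affine F_11-points: {(0, 4), (1, 0), (1, 4), (1, 5), (4, 3), (5, 0), (5, 10), (6, 3), (6, 7), (6, 10), (7, 1), (8, 7)}; count = 12.

For each of the 121 pairs (x, y) ∈ F_11², evaluate f(x, y) mod 11. Record the zeros.
  x = 0: [0↦1, 1↦8, 2↦5, 3↦8, 4↦0, 5↦8, 6↦4, 7↦4, 8↦2, 9↦3, 10↦1]  zeros at y ∈ {4}
  x = 1: [0↦0, 1↦10, 2↦10, 3↦5, 4↦0, 5↦0, 6↦10, 7↦2, 8↦3, 9↦7, 10↦8]  zeros at y ∈ {0, 4, 5}
  x = 2: [0↦6, 1↦1, 2↦8, 3↦10, 4↦1, 5↦8, 6↦3, 7↦2, 8↦10, 9↦10, 10↦7]  zeros at y ∈ ∅
  x = 3: [0↦8, 1↦3, 2↦10, 3↦1, 4↦3, 5↦10, 6↦5, 7↦4, 8↦1, 9↦1, 10↦9]  zeros at y ∈ ∅
  x = 4: [0↦6, 1↦5, 2↦5, 3↦0, 4↦6, 5↦6, 6↦5, 7↦8, 8↦9, 9↦2, 10↦3]  zeros at y ∈ {3}
  x = 5: [0↦0, 1↦7, 2↦4, 3↦7, 4↦10, 5↦7, 6↦3, 7↦3, 8↦1, 9↦2, 10↦0]  zeros at y ∈ {0, 10}
  x = 6: [0↦1, 1↦9, 2↦7, 3↦0, 4↦4, 5↦2, 6↦10, 7↦0, 8↦10, 9↦1, 10↦0]  zeros at y ∈ {3, 7, 10}
  x = 7: [0↦9, 1↦0, 2↦3, 3↦1, 4↦10, 5↦2, 6↦4, 7↦10, 8↦3, 9↦10, 10↦3]  zeros at y ∈ {1}
  x = 8: [0↦2, 1↦2, 2↦3, 3↦10, 4↦6, 5↦7, 6↦7, 7↦0, 8↦2, 9↦7, 10↦9]  zeros at y ∈ {7}
  x = 9: [0↦2, 1↦4, 2↦7, 3↦5, 4↦3, 5↦6, 6↦8, 7↦3, 8↦7, 9↦3, 10↦7]  zeros at y ∈ ∅
  x = 10: [0↦9, 1↦6, 2↦4, 3↦8, 4↦1, 5↦10, 6↦7, 7↦8, 8↦7, 9↦9, 10↦8]  zeros at y ∈ ∅
Collecting zeros: affine points = {(0, 4), (1, 0), (1, 4), (1, 5), (4, 3), (5, 0), (5, 10), (6, 3), (6, 7), (6, 10), (7, 1), (8, 7)}.
Total count |C(F_11)_aff| = 12.


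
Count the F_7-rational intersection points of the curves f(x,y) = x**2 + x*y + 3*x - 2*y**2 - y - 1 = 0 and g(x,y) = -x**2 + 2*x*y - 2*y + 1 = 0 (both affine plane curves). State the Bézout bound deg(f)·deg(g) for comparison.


Common zeros: ∅; count = 0; Bézout bound = 4.

deg(f) = 2, deg(g) = 2, so Bézout bound = 4.
Scan x ∈ F_7. For each x, list the y ∈ F_7 with f(x, y) ≡ 0 and those with g(x, y) ≡ 0 (mod 7); the common zeros in that column are the intersection.
  x = 0: f ≡ 0 at y ∈ {5}; g ≡ 0 at y ∈ {4}; common: ∅.
  x = 1: f ≡ 0 at y ∈ ∅; g ≡ 0 at y ∈ {0, 1, 2, 3, 4, 5, 6}; common: ∅.
  x = 2: f ≡ 0 at y ∈ ∅; g ≡ 0 at y ∈ {5}; common: ∅.
  x = 3: f ≡ 0 at y ∈ {4}; g ≡ 0 at y ∈ {2}; common: ∅.
  x = 4: f ≡ 0 at y ∈ {1, 4}; g ≡ 0 at y ∈ {6}; common: ∅.
  x = 5: f ≡ 0 at y ∈ ∅; g ≡ 0 at y ∈ {3}; common: ∅.
  x = 6: f ≡ 0 at y ∈ {1, 5}; g ≡ 0 at y ∈ {0}; common: ∅.
Collecting: common zeros = ∅, so the count is 0.
Comparison with the Bézout bound: 0 ≤ 4 = deg(f)·deg(g), as expected for curves with no common component (the affine F_7-count falls short of the bound because intersections may lie at infinity, over extension fields, or carry multiplicity).


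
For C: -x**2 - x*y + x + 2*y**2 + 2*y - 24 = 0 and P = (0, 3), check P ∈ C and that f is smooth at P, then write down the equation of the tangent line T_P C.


Tangent line at P: -2*x + 14*y - 42 = 0.

Step 1: f(0, 3) = 0, so P lies on C.
Step 2: partial derivatives
  f_x(x, y) = -2*x - y + 1, f_y(x, y) = -x + 4*y + 2.
  f_x(P) = -2, f_y(P) = 14 (gradient nonzero, so P is smooth).
Step 3: tangent line at P: -2·(x − 0) + 14·(y − 3) = 0.
Expanding: -2*x + 14*y - 42 = 0.


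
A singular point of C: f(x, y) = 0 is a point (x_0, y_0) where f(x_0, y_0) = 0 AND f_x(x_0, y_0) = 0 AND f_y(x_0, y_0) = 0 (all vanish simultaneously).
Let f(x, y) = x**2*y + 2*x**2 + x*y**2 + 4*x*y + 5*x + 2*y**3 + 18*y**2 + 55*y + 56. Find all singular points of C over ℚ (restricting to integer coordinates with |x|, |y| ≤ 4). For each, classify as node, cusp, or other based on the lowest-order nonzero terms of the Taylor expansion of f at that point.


Singular points: {(1, -3)}; classification: node.

Compute partial derivatives:
  f_x = 2*x*y + 4*x + y**2 + 4*y + 5.
  f_y = x**2 + 2*x*y + 4*x + 6*y**2 + 36*y + 55.
Scan x_0 ∈ {−4, ..., 4}. For each x_0, f_y(x_0, y) is a polynomial in y; find its integer roots y ∈ {−4, ..., 4}, then test f_x and f at those candidates.
  x = -4: f_y(-4, y) = 6*y**2 + 28*y + 55; no integer root y with |y| ≤ 4.
  x = -3: f_y(-3, y) = 6*y**2 + 30*y + 52; no integer root y with |y| ≤ 4.
  x = -2: f_y(-2, y) = 6*y**2 + 32*y + 51; no integer root y with |y| ≤ 4.
  x = -1: f_y(-1, y) = 6*y**2 + 34*y + 52; no integer root y with |y| ≤ 4.
  x = 0: f_y(0, y) = 6*y**2 + 36*y + 55; no integer root y with |y| ≤ 4.
  x = 1: f_y(1, y) = 6*y**2 + 38*y + 60; vanishes at y ∈ {-3}. (1, -3): f_x = 0, f = 0 — SINGULAR.
  x = 2: f_y(2, y) = 6*y**2 + 40*y + 67; no integer root y with |y| ≤ 4.
  x = 3: f_y(3, y) = 6*y**2 + 42*y + 76; no integer root y with |y| ≤ 4.
  x = 4: f_y(4, y) = 6*y**2 + 44*y + 87; no integer root y with |y| ≤ 4.
Only singular point on the grid: (1, -3).
Classify: substitute x = 1 + u, y = -3 + v and expand: f = u**2*v - u**2 + u*v**2 + 2*v**3 + v**2.
No constant or linear terms (consistent with a singular point). Quadratic part: -u**2 + v**2. Cubic part: u**2*v + u*v**2 + 2*v**3.
The quadratic part v**2 - u**2 = (v − u)(v + u) splits into two distinct linear factors, so there are two distinct tangent lines y − -3 = ±(x − 1) — this is a node (ordinary double point).
Classification: node.


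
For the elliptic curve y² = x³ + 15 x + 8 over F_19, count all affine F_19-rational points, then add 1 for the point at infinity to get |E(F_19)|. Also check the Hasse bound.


Affine points = {(1, 9), (1, 10), (3, 2), (3, 17), (7, 0), (9, 6), (9, 13), (12, 4), (12, 15), (13, 5), (13, 14), (14, 6), (14, 13), (15, 6), (15, 13), (18, 7), (18, 12)}; affine count = 17; |E(F_19)| = 18.

Discriminant check: Δ ∝ 4a³ + 27b² = 4·15³ + 27·8² = 4·3375 + 27·64 ≡ 9 (mod 19). Nonzero ⇒ E is nonsingular.
For each x ∈ F_19, compute rhs = x³ + 15·x + 8 mod 19, then count y ∈ F_19 with y² ≡ rhs.
  x = 0: rhs = 8, matching y values: none (0 points).
  x = 1: rhs = 5, matching y values: 9, 10 (2 points).
  x = 2: rhs = 8, matching y values: none (0 points).
  x = 3: rhs = 4, matching y values: 2, 17 (2 points).
  x = 4: rhs = 18, matching y values: none (0 points).
  x = 5: rhs = 18, matching y values: none (0 points).
  x = 6: rhs = 10, matching y values: none (0 points).
  x = 7: rhs = 0, matching y values: 0 (1 points).
  x = 8: rhs = 13, matching y values: none (0 points).
  x = 9: rhs = 17, matching y values: 6, 13 (2 points).
  x = 10: rhs = 18, matching y values: none (0 points).
  x = 11: rhs = 3, matching y values: none (0 points).
  x = 12: rhs = 16, matching y values: 4, 15 (2 points).
  x = 13: rhs = 6, matching y values: 5, 14 (2 points).
  x = 14: rhs = 17, matching y values: 6, 13 (2 points).
  x = 15: rhs = 17, matching y values: 6, 13 (2 points).
  x = 16: rhs = 12, matching y values: none (0 points).
  x = 17: rhs = 8, matching y values: none (0 points).
  x = 18: rhs = 11, matching y values: 7, 12 (2 points).
Total affine count: 17.
Full point count |E(F_19)| = 17 + 1 = 18.
Hasse bound: |18 − (19+1)| = |-2| = 2 ≤ 2√19 ≈ 8.7178 ✓.


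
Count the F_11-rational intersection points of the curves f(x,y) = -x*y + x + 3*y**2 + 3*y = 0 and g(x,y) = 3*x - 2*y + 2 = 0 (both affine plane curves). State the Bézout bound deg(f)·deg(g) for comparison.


Common zeros: {(1, 8), (9, 9)}; count = 2; Bézout bound = 2.

deg(f) = 2, deg(g) = 1, so Bézout bound = 2.
Scan x ∈ F_11. For each x, list the y ∈ F_11 with f(x, y) ≡ 0 and those with g(x, y) ≡ 0 (mod 11); the common zeros in that column are the intersection.
  x = 0: f ≡ 0 at y ∈ {0, 10}; g ≡ 0 at y ∈ {1}; common: ∅.
  x = 1: f ≡ 0 at y ∈ {6, 8}; g ≡ 0 at y ∈ {8}; common: {8}.
  x = 2: f ≡ 0 at y ∈ ∅; g ≡ 0 at y ∈ {4}; common: ∅.
  x = 3: f ≡ 0 at y ∈ ∅; g ≡ 0 at y ∈ {0}; common: ∅.
  x = 4: f ≡ 0 at y ∈ ∅; g ≡ 0 at y ∈ {7}; common: ∅.
  x = 5: f ≡ 0 at y ∈ ∅; g ≡ 0 at y ∈ {3}; common: ∅.
  x = 6: f ≡ 0 at y ∈ {5, 7}; g ≡ 0 at y ∈ {10}; common: ∅.
  x = 7: f ≡ 0 at y ∈ {2, 3}; g ≡ 0 at y ∈ {6}; common: ∅.
  x = 8: f ≡ 0 at y ∈ ∅; g ≡ 0 at y ∈ {2}; common: ∅.
  x = 9: f ≡ 0 at y ∈ {4, 9}; g ≡ 0 at y ∈ {9}; common: {9}.
  x = 10: f ≡ 0 at y ∈ ∅; g ≡ 0 at y ∈ {5}; common: ∅.
Collecting: common zeros = {(1, 8), (9, 9)}, so the count is 2.
Comparison with the Bézout bound: 2 ≤ 2 = deg(f)·deg(g), as expected for curves with no common component (the bound is attained).


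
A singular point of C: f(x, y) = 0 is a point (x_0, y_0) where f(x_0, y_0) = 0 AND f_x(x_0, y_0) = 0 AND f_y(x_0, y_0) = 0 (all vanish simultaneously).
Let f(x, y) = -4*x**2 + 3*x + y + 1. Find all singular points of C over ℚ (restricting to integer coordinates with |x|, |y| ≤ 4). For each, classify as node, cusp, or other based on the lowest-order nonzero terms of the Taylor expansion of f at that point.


No singular points in the scanned grid; C is smooth there.

Compute partial derivatives:
  f_x = 3 - 8*x.
  f_y = 1.
f_y = 1 is a nonzero constant, so f_y never vanishes: no point (x, y) can satisfy f = f_x = f_y = 0. In particular no (x, y) ∈ {−4, ..., 4}² is singular; the curve is smooth.


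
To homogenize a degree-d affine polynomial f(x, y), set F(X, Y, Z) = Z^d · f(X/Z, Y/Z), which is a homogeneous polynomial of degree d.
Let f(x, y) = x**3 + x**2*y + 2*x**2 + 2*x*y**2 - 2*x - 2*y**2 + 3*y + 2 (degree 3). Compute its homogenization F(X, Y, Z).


F(X, Y, Z) = X**3 + X**2*Y + 2*X**2*Z + 2*X*Y**2 - 2*X*Z**2 - 2*Y**2*Z + 3*Y*Z**2 + 2*Z**3

deg(f) = 3.
Substitute x = X/Z, y = Y/Z into f, then multiply by Z^3.
  monomial 1·x^3·y^0 ↦ 1·X^3·Y^0·Z^0.
  monomial 1·x^2·y^1 ↦ 1·X^2·Y^1·Z^0.
  monomial 2·x^2·y^0 ↦ 2·X^2·Y^0·Z^1.
  monomial 2·x^1·y^2 ↦ 2·X^1·Y^2·Z^0.
  monomial -2·x^1·y^0 ↦ -2·X^1·Y^0·Z^2.
  monomial -2·x^0·y^2 ↦ -2·X^0·Y^2·Z^1.
  monomial 3·x^0·y^1 ↦ 3·X^0·Y^1·Z^2.
  monomial 2·x^0·y^0 ↦ 2·X^0·Y^0·Z^3.
Collecting: F(X, Y, Z) = X**3 + X**2*Y + 2*X**2*Z + 2*X*Y**2 - 2*X*Z**2 - 2*Y**2*Z + 3*Y*Z**2 + 2*Z**3.


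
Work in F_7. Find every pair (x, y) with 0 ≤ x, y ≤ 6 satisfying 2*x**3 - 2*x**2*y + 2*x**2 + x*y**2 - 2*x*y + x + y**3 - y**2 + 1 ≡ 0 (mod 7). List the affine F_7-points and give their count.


Affine F_7-points: {(0, 4), (1, 3), (3, 3), (4, 2), (5, 2), (5, 3), (5, 5), (6, 0), (6, 2)}; count = 9.

For each of the 49 pairs (x, y) ∈ F_7², evaluate f(x, y) mod 7. Record the zeros.
  x = 0: [0↦1, 1↦1, 2↦5, 3↦5, 4↦0, 5↦3, 6↦6]  zeros at y ∈ {4}
  x = 1: [0↦6, 1↦3, 2↦6, 3↦0, 4↦5, 5↦6, 6↦2]  zeros at y ∈ {3}
  x = 2: [0↦6, 1↦3, 2↦1, 3↦6, 4↦3, 5↦5, 6↦4]  zeros at y ∈ ∅
  x = 3: [0↦6, 1↦6, 2↦2, 3↦0, 4↦6, 5↦5, 6↦3]  zeros at y ∈ {3}
  x = 4: [0↦4, 1↦3, 2↦0, 3↦1, 4↦5, 5↦4, 6↦4]  zeros at y ∈ {2}
  x = 5: [0↦5, 1↦6, 2↦0, 3↦0, 4↦5, 5↦0, 6↦5]  zeros at y ∈ {2, 3, 5}
  x = 6: [0↦0, 1↦6, 2↦0, 3↦2, 4↦4, 5↦5, 6↦4]  zeros at y ∈ {0, 2}
Collecting zeros: affine points = {(0, 4), (1, 3), (3, 3), (4, 2), (5, 2), (5, 3), (5, 5), (6, 0), (6, 2)}.
Total count |C(F_7)_aff| = 9.


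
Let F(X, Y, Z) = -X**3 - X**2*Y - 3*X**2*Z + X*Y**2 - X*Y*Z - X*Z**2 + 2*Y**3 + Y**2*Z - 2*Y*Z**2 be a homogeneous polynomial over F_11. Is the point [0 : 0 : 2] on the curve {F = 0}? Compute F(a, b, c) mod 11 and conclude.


F(0,0,2) ≡ 0 (mod 11); P is on the curve.

Evaluate F(0, 0, 2) term-by-term (mod 11).
  -X**3 ↦ -1·0·1·1 = 0
  -X**2*Y ↦ -1·0·0·1 = 0
  -3*X**2*Z ↦ -3·0·1·2 = 0
  X*Y**2 ↦ 1·0·0·1 = 0
  -X*Y*Z ↦ -1·0·0·2 = 0
  -X*Z**2 ↦ -1·0·1·4 = 0
  2*Y**3 ↦ 2·1·0·1 = 0
  Y**2*Z ↦ 1·1·0·2 = 0
  -2*Y*Z**2 ↦ -2·1·0·4 = 0
Sum: F(0, 0, 2) = (0) + (0) + (0) + (0) + (0) + (0) + (0) + (0) + (0) = 0.
Reducing mod 11: 0 ≡ 0 (mod 11).
Since F(a, b, c) ≡ 0 (mod 11), P lies on the curve.


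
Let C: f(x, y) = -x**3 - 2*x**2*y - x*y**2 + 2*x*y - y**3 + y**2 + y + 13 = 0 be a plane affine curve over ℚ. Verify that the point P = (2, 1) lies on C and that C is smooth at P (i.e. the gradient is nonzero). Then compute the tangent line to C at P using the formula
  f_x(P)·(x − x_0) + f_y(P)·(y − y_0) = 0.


Tangent line at P: -19*x - 8*y + 46 = 0.

Step 1: f(2, 1) = 0, so P lies on C.
Step 2: partial derivatives
  f_x(x, y) = -3*x**2 - 4*x*y - y**2 + 2*y, f_y(x, y) = -2*x**2 - 2*x*y + 2*x - 3*y**2 + 2*y + 1.
  f_x(P) = -19, f_y(P) = -8 (gradient nonzero, so P is smooth).
Step 3: tangent line at P: -19·(x − 2) + -8·(y − 1) = 0.
Expanding: -19*x - 8*y + 46 = 0.


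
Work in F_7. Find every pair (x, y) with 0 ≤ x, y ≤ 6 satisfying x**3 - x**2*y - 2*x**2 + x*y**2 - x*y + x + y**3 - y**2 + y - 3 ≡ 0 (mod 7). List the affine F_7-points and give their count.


Affine F_7-points: {(0, 4), (1, 3), (3, 3), (3, 6), (5, 0), (6, 0), (6, 1)}; count = 7.

For each of the 49 pairs (x, y) ∈ F_7², evaluate f(x, y) mod 7. Record the zeros.
  x = 0: [0↦4, 1↦5, 2↦3, 3↦4, 4↦0, 5↦4, 6↦1]  zeros at y ∈ {4}
  x = 1: [0↦4, 1↦4, 2↦3, 3↦0, 4↦1, 5↦5, 6↦4]  zeros at y ∈ {3}
  x = 2: [0↦6, 1↦3, 2↦1, 3↦6, 4↦3, 5↦5, 6↦4]  zeros at y ∈ ∅
  x = 3: [0↦2, 1↦1, 2↦3, 3↦0, 4↦5, 5↦3, 6↦0]  zeros at y ∈ {3, 6}
  x = 4: [0↦5, 1↦4, 2↦1, 3↦2, 4↦6, 5↦5, 6↦5]  zeros at y ∈ ∅
  x = 5: [0↦0, 1↦4, 2↦1, 3↦4, 4↦5, 5↦3, 6↦4]  zeros at y ∈ {0}
  x = 6: [0↦0, 1↦0, 2↦2, 3↦5, 4↦1, 5↦3, 6↦3]  zeros at y ∈ {0, 1}
Collecting zeros: affine points = {(0, 4), (1, 3), (3, 3), (3, 6), (5, 0), (6, 0), (6, 1)}.
Total count |C(F_7)_aff| = 7.


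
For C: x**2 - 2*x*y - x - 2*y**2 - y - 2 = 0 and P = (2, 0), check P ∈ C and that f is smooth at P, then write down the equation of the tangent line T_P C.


Tangent line at P: 3*x - 5*y - 6 = 0.

Step 1: f(2, 0) = 0, so P lies on C.
Step 2: partial derivatives
  f_x(x, y) = 2*x - 2*y - 1, f_y(x, y) = -2*x - 4*y - 1.
  f_x(P) = 3, f_y(P) = -5 (gradient nonzero, so P is smooth).
Step 3: tangent line at P: 3·(x − 2) + -5·(y − 0) = 0.
Expanding: 3*x - 5*y - 6 = 0.


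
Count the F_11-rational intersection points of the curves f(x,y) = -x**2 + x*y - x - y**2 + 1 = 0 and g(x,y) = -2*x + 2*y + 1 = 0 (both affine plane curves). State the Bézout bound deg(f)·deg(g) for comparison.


Common zeros: ∅; count = 0; Bézout bound = 2.

deg(f) = 2, deg(g) = 1, so Bézout bound = 2.
Scan x ∈ F_11. For each x, list the y ∈ F_11 with f(x, y) ≡ 0 and those with g(x, y) ≡ 0 (mod 11); the common zeros in that column are the intersection.
  x = 0: f ≡ 0 at y ∈ {1, 10}; g ≡ 0 at y ∈ {5}; common: ∅.
  x = 1: f ≡ 0 at y ∈ ∅; g ≡ 0 at y ∈ {6}; common: ∅.
  x = 2: f ≡ 0 at y ∈ ∅; g ≡ 0 at y ∈ {7}; common: ∅.
  x = 3: f ≡ 0 at y ∈ {0, 3}; g ≡ 0 at y ∈ {8}; common: ∅.
  x = 4: f ≡ 0 at y ∈ ∅; g ≡ 0 at y ∈ {9}; common: ∅.
  x = 5: f ≡ 0 at y ∈ ∅; g ≡ 0 at y ∈ {10}; common: ∅.
  x = 6: f ≡ 0 at y ∈ {2, 4}; g ≡ 0 at y ∈ {0}; common: ∅.
  x = 7: f ≡ 0 at y ∈ {0, 7}; g ≡ 0 at y ∈ {1}; common: ∅.
  x = 8: f ≡ 0 at y ∈ {4}; g ≡ 0 at y ∈ {2}; common: ∅.
  x = 9: f ≡ 0 at y ∈ {10}; g ≡ 0 at y ∈ {3}; common: ∅.
  x = 10: f ≡ 0 at y ∈ {3, 7}; g ≡ 0 at y ∈ {4}; common: ∅.
Collecting: common zeros = ∅, so the count is 0.
Comparison with the Bézout bound: 0 ≤ 2 = deg(f)·deg(g), as expected for curves with no common component (the affine F_11-count falls short of the bound because intersections may lie at infinity, over extension fields, or carry multiplicity).


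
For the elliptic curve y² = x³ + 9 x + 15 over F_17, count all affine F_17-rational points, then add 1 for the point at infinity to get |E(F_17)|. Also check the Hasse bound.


Affine points = {(0, 7), (0, 10), (1, 5), (1, 12), (3, 1), (3, 16), (4, 8), (4, 9), (5, 7), (5, 10), (6, 8), (6, 9), (7, 8), (7, 9), (8, 2), (8, 15), (9, 3), (9, 14), (10, 0), (11, 0), (12, 7), (12, 10), (13, 0)}; affine count = 23; |E(F_17)| = 24.

Discriminant check: Δ ∝ 4a³ + 27b² = 4·9³ + 27·15² = 4·729 + 27·225 ≡ 15 (mod 17). Nonzero ⇒ E is nonsingular.
For each x ∈ F_17, compute rhs = x³ + 9·x + 15 mod 17, then count y ∈ F_17 with y² ≡ rhs.
  x = 0: rhs = 15, matching y values: 7, 10 (2 points).
  x = 1: rhs = 8, matching y values: 5, 12 (2 points).
  x = 2: rhs = 7, matching y values: none (0 points).
  x = 3: rhs = 1, matching y values: 1, 16 (2 points).
  x = 4: rhs = 13, matching y values: 8, 9 (2 points).
  x = 5: rhs = 15, matching y values: 7, 10 (2 points).
  x = 6: rhs = 13, matching y values: 8, 9 (2 points).
  x = 7: rhs = 13, matching y values: 8, 9 (2 points).
  x = 8: rhs = 4, matching y values: 2, 15 (2 points).
  x = 9: rhs = 9, matching y values: 3, 14 (2 points).
  x = 10: rhs = 0, matching y values: 0 (1 points).
  x = 11: rhs = 0, matching y values: 0 (1 points).
  x = 12: rhs = 15, matching y values: 7, 10 (2 points).
  x = 13: rhs = 0, matching y values: 0 (1 points).
  x = 14: rhs = 12, matching y values: none (0 points).
  x = 15: rhs = 6, matching y values: none (0 points).
  x = 16: rhs = 5, matching y values: none (0 points).
Total affine count: 23.
Full point count |E(F_17)| = 23 + 1 = 24.
Hasse bound: |24 − (17+1)| = |6| = 6 ≤ 2√17 ≈ 8.2462 ✓.


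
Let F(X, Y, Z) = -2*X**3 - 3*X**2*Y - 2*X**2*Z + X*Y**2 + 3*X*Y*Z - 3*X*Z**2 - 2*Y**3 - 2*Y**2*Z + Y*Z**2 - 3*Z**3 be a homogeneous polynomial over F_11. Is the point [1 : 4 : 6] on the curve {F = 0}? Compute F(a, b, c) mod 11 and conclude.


F(1,4,6) ≡ 10 (mod 11); P is NOT on the curve.

Evaluate F(1, 4, 6) term-by-term (mod 11).
  -2*X**3 ↦ -2·1·1·1 = -2
  -3*X**2*Y ↦ -3·1·4·1 = -12
  -2*X**2*Z ↦ -2·1·1·6 = -12
  X*Y**2 ↦ 1·1·16·1 = 16
  3*X*Y*Z ↦ 3·1·4·6 = 72
  -3*X*Z**2 ↦ -3·1·1·36 = -108
  -2*Y**3 ↦ -2·1·64·1 = -128
  -2*Y**2*Z ↦ -2·1·16·6 = -192
  Y*Z**2 ↦ 1·1·4·36 = 144
  -3*Z**3 ↦ -3·1·1·216 = -648
Sum: F(1, 4, 6) = (-2) + (-12) + (-12) + (16) + (72) + (-108) + (-128) + (-192) + (144) + (-648) = -870.
Reducing mod 11: -870 ≡ 10 (mod 11).
Since F(a, b, c) ≡ 10 ≠ 0 (mod 11), P does NOT lie on the curve.


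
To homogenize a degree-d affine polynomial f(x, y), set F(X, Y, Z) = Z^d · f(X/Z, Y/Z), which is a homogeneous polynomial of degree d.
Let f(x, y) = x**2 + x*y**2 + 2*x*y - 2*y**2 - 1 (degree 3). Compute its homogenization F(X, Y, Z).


F(X, Y, Z) = X**2*Z + X*Y**2 + 2*X*Y*Z - 2*Y**2*Z - Z**3

deg(f) = 3.
Substitute x = X/Z, y = Y/Z into f, then multiply by Z^3.
  monomial 1·x^2·y^0 ↦ 1·X^2·Y^0·Z^1.
  monomial 1·x^1·y^2 ↦ 1·X^1·Y^2·Z^0.
  monomial 2·x^1·y^1 ↦ 2·X^1·Y^1·Z^1.
  monomial -2·x^0·y^2 ↦ -2·X^0·Y^2·Z^1.
  monomial -1·x^0·y^0 ↦ -1·X^0·Y^0·Z^3.
Collecting: F(X, Y, Z) = X**2*Z + X*Y**2 + 2*X*Y*Z - 2*Y**2*Z - Z**3.


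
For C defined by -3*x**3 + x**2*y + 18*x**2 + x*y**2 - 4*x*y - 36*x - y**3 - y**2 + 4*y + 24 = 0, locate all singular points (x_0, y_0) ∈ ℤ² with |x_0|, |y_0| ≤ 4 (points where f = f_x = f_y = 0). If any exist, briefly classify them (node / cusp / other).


Singular points: {(2, 0)}; classification: cusp.

Compute partial derivatives:
  f_x = -9*x**2 + 2*x*y + 36*x + y**2 - 4*y - 36.
  f_y = x**2 + 2*x*y - 4*x - 3*y**2 - 2*y + 4.
Scan x_0 ∈ {−4, ..., 4}. For each x_0, f_y(x_0, y) is a polynomial in y; find its integer roots y ∈ {−4, ..., 4}, then test f_x and f at those candidates.
  x = -4: f_y(-4, y) = -3*y**2 - 10*y + 36; no integer root y with |y| ≤ 4.
  x = -3: f_y(-3, y) = -3*y**2 - 8*y + 25; no integer root y with |y| ≤ 4.
  x = -2: f_y(-2, y) = -3*y**2 - 6*y + 16; no integer root y with |y| ≤ 4.
  x = -1: f_y(-1, y) = -3*y**2 - 4*y + 9; no integer root y with |y| ≤ 4.
  x = 0: f_y(0, y) = -3*y**2 - 2*y + 4; no integer root y with |y| ≤ 4.
  x = 1: f_y(1, y) = 1 - 3*y**2; no integer root y with |y| ≤ 4.
  x = 2: f_y(2, y) = -3*y**2 + 2*y; vanishes at y ∈ {0}. (2, 0): f_x = 0, f = 0 — SINGULAR.
  x = 3: f_y(3, y) = -3*y**2 + 4*y + 1; no integer root y with |y| ≤ 4.
  x = 4: f_y(4, y) = -3*y**2 + 6*y + 4; no integer root y with |y| ≤ 4.
Only singular point on the grid: (2, 0).
Classify: substitute x = 2 + u, y = 0 + v and expand: f = -3*u**3 + u**2*v + u*v**2 - v**3 + v**2.
No constant or linear terms (consistent with a singular point). Quadratic part: v**2. Cubic part: -3*u**3 + u**2*v + u*v**2 - v**3.
The quadratic part v**2 is a perfect square, so there is a single (double) tangent line v = 0, i.e. y = 0. Restricting the cubic part to that line (v = 0) leaves -3*u**3 ≠ 0, so f is not divisible by v and the branch is v² ≈ 3*u**3 to lowest order — this is a cusp.
Classification: cusp.


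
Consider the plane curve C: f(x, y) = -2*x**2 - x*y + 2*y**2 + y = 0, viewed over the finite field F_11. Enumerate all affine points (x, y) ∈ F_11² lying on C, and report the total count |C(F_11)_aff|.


Affine F_11-points: {(0, 0), (0, 5), (1, 1), (1, 10), (3, 5), (3, 7), (4, 1), (4, 6), (5, 3), (5, 10), (10, 3), (10, 7)}; count = 12.

For each of the 121 pairs (x, y) ∈ F_11², evaluate f(x, y) mod 11. Record the zeros.
  x = 0: [0↦0, 1↦3, 2↦10, 3↦10, 4↦3, 5↦0, 6↦1, 7↦6, 8↦4, 9↦6, 10↦1]  zeros at y ∈ {0, 5}
  x = 1: [0↦9, 1↦0, 2↦6, 3↦5, 4↦8, 5↦4, 6↦4, 7↦8, 8↦5, 9↦6, 10↦0]  zeros at y ∈ {1, 10}
  x = 2: [0↦3, 1↦4, 2↦9, 3↦7, 4↦9, 5↦4, 6↦3, 7↦6, 8↦2, 9↦2, 10↦6]  zeros at y ∈ ∅
  x = 3: [0↦4, 1↦4, 2↦8, 3↦5, 4↦6, 5↦0, 6↦9, 7↦0, 8↦6, 9↦5, 10↦8]  zeros at y ∈ {5, 7}
  x = 4: [0↦1, 1↦0, 2↦3, 3↦10, 4↦10, 5↦3, 6↦0, 7↦1, 8↦6, 9↦4, 10↦6]  zeros at y ∈ {1, 6}
  x = 5: [0↦5, 1↦3, 2↦5, 3↦0, 4↦10, 5↦2, 6↦9, 7↦9, 8↦2, 9↦10, 10↦0]  zeros at y ∈ {3, 10}
  x = 6: [0↦5, 1↦2, 2↦3, 3↦8, 4↦6, 5↦8, 6↦3, 7↦2, 8↦5, 9↦1, 10↦1]  zeros at y ∈ ∅
  x = 7: [0↦1, 1↦8, 2↦8, 3↦1, 4↦9, 5↦10, 6↦4, 7↦2, 8↦4, 9↦10, 10↦9]  zeros at y ∈ ∅
  x = 8: [0↦4, 1↦10, 2↦9, 3↦1, 4↦8, 5↦8, 6↦1, 7↦9, 8↦10, 9↦4, 10↦2]  zeros at y ∈ ∅
  x = 9: [0↦3, 1↦8, 2↦6, 3↦8, 4↦3, 5↦2, 6↦5, 7↦1, 8↦1, 9↦5, 10↦2]  zeros at y ∈ ∅
  x = 10: [0↦9, 1↦2, 2↦10, 3↦0, 4↦5, 5↦3, 6↦5, 7↦0, 8↦10, 9↦2, 10↦9]  zeros at y ∈ {3, 7}
Collecting zeros: affine points = {(0, 0), (0, 5), (1, 1), (1, 10), (3, 5), (3, 7), (4, 1), (4, 6), (5, 3), (5, 10), (10, 3), (10, 7)}.
Total count |C(F_11)_aff| = 12.


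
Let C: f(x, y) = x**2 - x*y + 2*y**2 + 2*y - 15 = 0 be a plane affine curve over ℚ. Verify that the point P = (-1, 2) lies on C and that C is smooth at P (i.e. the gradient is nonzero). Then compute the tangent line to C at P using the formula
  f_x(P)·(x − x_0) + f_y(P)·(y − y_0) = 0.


Tangent line at P: -4*x + 11*y - 26 = 0.

Step 1: f(-1, 2) = 0, so P lies on C.
Step 2: partial derivatives
  f_x(x, y) = 2*x - y, f_y(x, y) = -x + 4*y + 2.
  f_x(P) = -4, f_y(P) = 11 (gradient nonzero, so P is smooth).
Step 3: tangent line at P: -4·(x − -1) + 11·(y − 2) = 0.
Expanding: -4*x + 11*y - 26 = 0.


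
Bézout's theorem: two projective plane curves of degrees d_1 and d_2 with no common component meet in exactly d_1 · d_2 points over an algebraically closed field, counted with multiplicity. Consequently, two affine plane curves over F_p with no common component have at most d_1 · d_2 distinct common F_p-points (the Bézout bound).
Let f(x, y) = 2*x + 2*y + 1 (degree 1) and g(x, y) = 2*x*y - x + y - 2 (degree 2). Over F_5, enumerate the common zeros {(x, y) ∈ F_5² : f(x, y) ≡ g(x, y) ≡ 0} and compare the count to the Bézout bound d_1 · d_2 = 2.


Common zeros: {(0, 2), (1, 1)}; count = 2; Bézout bound = 2.

deg(f) = 1, deg(g) = 2, so Bézout bound = 2.
Scan x ∈ F_5. For each x, list the y ∈ F_5 with f(x, y) ≡ 0 and those with g(x, y) ≡ 0 (mod 5); the common zeros in that column are the intersection.
  x = 0: f ≡ 0 at y ∈ {2}; g ≡ 0 at y ∈ {2}; common: {2}.
  x = 1: f ≡ 0 at y ∈ {1}; g ≡ 0 at y ∈ {1}; common: {1}.
  x = 2: f ≡ 0 at y ∈ {0}; g ≡ 0 at y ∈ ∅; common: ∅.
  x = 3: f ≡ 0 at y ∈ {4}; g ≡ 0 at y ∈ {0}; common: ∅.
  x = 4: f ≡ 0 at y ∈ {3}; g ≡ 0 at y ∈ {4}; common: ∅.
Collecting: common zeros = {(0, 2), (1, 1)}, so the count is 2.
Comparison with the Bézout bound: 2 ≤ 2 = deg(f)·deg(g), as expected for curves with no common component (the bound is attained).


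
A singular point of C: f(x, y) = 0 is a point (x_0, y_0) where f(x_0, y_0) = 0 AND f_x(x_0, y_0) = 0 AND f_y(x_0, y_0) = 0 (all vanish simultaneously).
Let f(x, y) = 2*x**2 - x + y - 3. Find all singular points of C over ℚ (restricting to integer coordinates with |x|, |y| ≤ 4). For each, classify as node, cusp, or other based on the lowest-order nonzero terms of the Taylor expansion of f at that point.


No singular points in the scanned grid; C is smooth there.

Compute partial derivatives:
  f_x = 4*x - 1.
  f_y = 1.
f_y = 1 is a nonzero constant, so f_y never vanishes: no point (x, y) can satisfy f = f_x = f_y = 0. In particular no (x, y) ∈ {−4, ..., 4}² is singular; the curve is smooth.


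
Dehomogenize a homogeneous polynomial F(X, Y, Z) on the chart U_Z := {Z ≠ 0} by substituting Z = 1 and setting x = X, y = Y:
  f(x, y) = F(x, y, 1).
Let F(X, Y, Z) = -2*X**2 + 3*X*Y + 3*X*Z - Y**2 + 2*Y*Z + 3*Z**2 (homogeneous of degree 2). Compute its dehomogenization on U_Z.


f(x, y) = -2*x**2 + 3*x*y + 3*x - y**2 + 2*y + 3

On U_Z we set Z = 1. Each monomial c·X^i·Y^j·Z^k in F becomes c·x^i·y^j·1^k = c·x^i·y^j.
Substituting Z = 1: F(X, Y, 1) = -2*x**2 + 3*x*y + 3*x - y**2 + 2*y + 3.
Note: deg(f) ≤ deg(F) = 2; strict inequality happens when F is divisible by Z (lost terms).


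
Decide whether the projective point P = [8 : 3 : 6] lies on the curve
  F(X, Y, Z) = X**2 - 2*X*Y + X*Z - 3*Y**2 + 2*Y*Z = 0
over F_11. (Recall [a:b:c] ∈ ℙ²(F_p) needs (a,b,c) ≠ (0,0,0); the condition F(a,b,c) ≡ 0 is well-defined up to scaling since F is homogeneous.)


F(8,3,6) ≡ 7 (mod 11); P is NOT on the curve.

Evaluate F(8, 3, 6) term-by-term (mod 11).
  X**2 ↦ 1·64·1·1 = 64
  -2*X*Y ↦ -2·8·3·1 = -48
  X*Z ↦ 1·8·1·6 = 48
  -3*Y**2 ↦ -3·1·9·1 = -27
  2*Y*Z ↦ 2·1·3·6 = 36
Sum: F(8, 3, 6) = (64) + (-48) + (48) + (-27) + (36) = 73.
Reducing mod 11: 73 ≡ 7 (mod 11).
Since F(a, b, c) ≡ 7 ≠ 0 (mod 11), P does NOT lie on the curve.


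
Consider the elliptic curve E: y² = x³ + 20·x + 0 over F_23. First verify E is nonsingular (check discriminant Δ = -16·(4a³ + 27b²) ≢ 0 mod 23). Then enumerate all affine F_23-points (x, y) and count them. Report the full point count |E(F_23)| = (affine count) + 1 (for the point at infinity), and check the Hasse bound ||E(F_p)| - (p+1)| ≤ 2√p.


Affine points = {(0, 0), (2, 5), (2, 18), (3, 8), (3, 15), (4, 11), (4, 12), (5, 8), (5, 15), (7, 0), (9, 9), (9, 14), (10, 2), (10, 21), (12, 6), (12, 17), (15, 8), (15, 15), (16, 0), (17, 3), (17, 20), (22, 5), (22, 18)}; affine count = 23; |E(F_23)| = 24.

Discriminant check: Δ ∝ 4a³ + 27b² = 4·20³ + 27·0² = 4·8000 + 27·0 ≡ 7 (mod 23). Nonzero ⇒ E is nonsingular.
For each x ∈ F_23, compute rhs = x³ + 20·x + 0 mod 23, then count y ∈ F_23 with y² ≡ rhs.
  x = 0: rhs = 0, matching y values: 0 (1 points).
  x = 1: rhs = 21, matching y values: none (0 points).
  x = 2: rhs = 2, matching y values: 5, 18 (2 points).
  x = 3: rhs = 18, matching y values: 8, 15 (2 points).
  x = 4: rhs = 6, matching y values: 11, 12 (2 points).
  x = 5: rhs = 18, matching y values: 8, 15 (2 points).
  x = 6: rhs = 14, matching y values: none (0 points).
  x = 7: rhs = 0, matching y values: 0 (1 points).
  x = 8: rhs = 5, matching y values: none (0 points).
  x = 9: rhs = 12, matching y values: 9, 14 (2 points).
  x = 10: rhs = 4, matching y values: 2, 21 (2 points).
  x = 11: rhs = 10, matching y values: none (0 points).
  x = 12: rhs = 13, matching y values: 6, 17 (2 points).
  x = 13: rhs = 19, matching y values: none (0 points).
  x = 14: rhs = 11, matching y values: none (0 points).
  x = 15: rhs = 18, matching y values: 8, 15 (2 points).
  x = 16: rhs = 0, matching y values: 0 (1 points).
  x = 17: rhs = 9, matching y values: 3, 20 (2 points).
  x = 18: rhs = 5, matching y values: none (0 points).
  x = 19: rhs = 17, matching y values: none (0 points).
  x = 20: rhs = 5, matching y values: none (0 points).
  x = 21: rhs = 21, matching y values: none (0 points).
  x = 22: rhs = 2, matching y values: 5, 18 (2 points).
Total affine count: 23.
Full point count |E(F_23)| = 23 + 1 = 24.
Hasse bound: |24 − (23+1)| = |0| = 0 ≤ 2√23 ≈ 9.5917 ✓.


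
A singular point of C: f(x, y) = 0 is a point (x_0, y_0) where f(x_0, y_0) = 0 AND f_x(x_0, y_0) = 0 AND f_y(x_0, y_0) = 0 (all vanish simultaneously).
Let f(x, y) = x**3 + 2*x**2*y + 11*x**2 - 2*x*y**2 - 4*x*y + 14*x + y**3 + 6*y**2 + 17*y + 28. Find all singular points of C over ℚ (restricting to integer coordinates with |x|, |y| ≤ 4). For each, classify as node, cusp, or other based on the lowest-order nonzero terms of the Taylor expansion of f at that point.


Singular points: {(-2, -3)}; classification: node.

Compute partial derivatives:
  f_x = 3*x**2 + 4*x*y + 22*x - 2*y**2 - 4*y + 14.
  f_y = 2*x**2 - 4*x*y - 4*x + 3*y**2 + 12*y + 17.
Scan x_0 ∈ {−4, ..., 4}. For each x_0, f_y(x_0, y) is a polynomial in y; find its integer roots y ∈ {−4, ..., 4}, then test f_x and f at those candidates.
  x = -4: f_y(-4, y) = 3*y**2 + 28*y + 65; no integer root y with |y| ≤ 4.
  x = -3: f_y(-3, y) = 3*y**2 + 24*y + 47; no integer root y with |y| ≤ 4.
  x = -2: f_y(-2, y) = 3*y**2 + 20*y + 33; vanishes at y ∈ {-3}. (-2, -3): f_x = 0, f = 0 — SINGULAR.
  x = -1: f_y(-1, y) = 3*y**2 + 16*y + 23; no integer root y with |y| ≤ 4.
  x = 0: f_y(0, y) = 3*y**2 + 12*y + 17; no integer root y with |y| ≤ 4.
  x = 1: f_y(1, y) = 3*y**2 + 8*y + 15; no integer root y with |y| ≤ 4.
  x = 2: f_y(2, y) = 3*y**2 + 4*y + 17; no integer root y with |y| ≤ 4.
  x = 3: f_y(3, y) = 3*y**2 + 23; no integer root y with |y| ≤ 4.
  x = 4: f_y(4, y) = 3*y**2 - 4*y + 33; no integer root y with |y| ≤ 4.
Only singular point on the grid: (-2, -3).
Classify: substitute x = -2 + u, y = -3 + v and expand: f = u**3 + 2*u**2*v - u**2 - 2*u*v**2 + v**3 + v**2.
No constant or linear terms (consistent with a singular point). Quadratic part: -u**2 + v**2. Cubic part: u**3 + 2*u**2*v - 2*u*v**2 + v**3.
The quadratic part v**2 - u**2 = (v − u)(v + u) splits into two distinct linear factors, so there are two distinct tangent lines y − -3 = ±(x − -2) — this is a node (ordinary double point).
Classification: node.


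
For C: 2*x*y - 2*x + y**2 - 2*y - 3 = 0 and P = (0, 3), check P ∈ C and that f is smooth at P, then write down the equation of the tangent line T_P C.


Tangent line at P: 4*x + 4*y - 12 = 0.

Step 1: f(0, 3) = 0, so P lies on C.
Step 2: partial derivatives
  f_x(x, y) = 2*y - 2, f_y(x, y) = 2*x + 2*y - 2.
  f_x(P) = 4, f_y(P) = 4 (gradient nonzero, so P is smooth).
Step 3: tangent line at P: 4·(x − 0) + 4·(y − 3) = 0.
Expanding: 4*x + 4*y - 12 = 0.


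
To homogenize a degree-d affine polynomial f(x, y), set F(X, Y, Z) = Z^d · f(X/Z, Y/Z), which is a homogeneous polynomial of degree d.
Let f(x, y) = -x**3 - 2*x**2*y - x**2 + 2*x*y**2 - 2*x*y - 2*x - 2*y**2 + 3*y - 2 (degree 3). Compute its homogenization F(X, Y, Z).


F(X, Y, Z) = -X**3 - 2*X**2*Y - X**2*Z + 2*X*Y**2 - 2*X*Y*Z - 2*X*Z**2 - 2*Y**2*Z + 3*Y*Z**2 - 2*Z**3

deg(f) = 3.
Substitute x = X/Z, y = Y/Z into f, then multiply by Z^3.
  monomial -1·x^3·y^0 ↦ -1·X^3·Y^0·Z^0.
  monomial -2·x^2·y^1 ↦ -2·X^2·Y^1·Z^0.
  monomial -1·x^2·y^0 ↦ -1·X^2·Y^0·Z^1.
  monomial 2·x^1·y^2 ↦ 2·X^1·Y^2·Z^0.
  monomial -2·x^1·y^1 ↦ -2·X^1·Y^1·Z^1.
  monomial -2·x^1·y^0 ↦ -2·X^1·Y^0·Z^2.
  monomial -2·x^0·y^2 ↦ -2·X^0·Y^2·Z^1.
  monomial 3·x^0·y^1 ↦ 3·X^0·Y^1·Z^2.
  monomial -2·x^0·y^0 ↦ -2·X^0·Y^0·Z^3.
Collecting: F(X, Y, Z) = -X**3 - 2*X**2*Y - X**2*Z + 2*X*Y**2 - 2*X*Y*Z - 2*X*Z**2 - 2*Y**2*Z + 3*Y*Z**2 - 2*Z**3.


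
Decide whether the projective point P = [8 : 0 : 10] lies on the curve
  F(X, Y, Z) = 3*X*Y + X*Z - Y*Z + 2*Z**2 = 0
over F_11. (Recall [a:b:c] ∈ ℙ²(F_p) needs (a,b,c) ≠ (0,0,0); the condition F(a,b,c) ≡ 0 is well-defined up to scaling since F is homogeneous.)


F(8,0,10) ≡ 5 (mod 11); P is NOT on the curve.

Evaluate F(8, 0, 10) term-by-term (mod 11).
  3*X*Y ↦ 3·8·0·1 = 0
  X*Z ↦ 1·8·1·10 = 80
  -Y*Z ↦ -1·1·0·10 = 0
  2*Z**2 ↦ 2·1·1·100 = 200
Sum: F(8, 0, 10) = (0) + (80) + (0) + (200) = 280.
Reducing mod 11: 280 ≡ 5 (mod 11).
Since F(a, b, c) ≡ 5 ≠ 0 (mod 11), P does NOT lie on the curve.


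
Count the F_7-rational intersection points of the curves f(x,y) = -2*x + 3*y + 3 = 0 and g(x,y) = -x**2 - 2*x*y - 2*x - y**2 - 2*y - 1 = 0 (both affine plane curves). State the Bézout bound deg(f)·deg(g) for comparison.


Common zeros: {(0, 6)}; count = 1; Bézout bound = 2.

deg(f) = 1, deg(g) = 2, so Bézout bound = 2.
Scan x ∈ F_7. For each x, list the y ∈ F_7 with f(x, y) ≡ 0 and those with g(x, y) ≡ 0 (mod 7); the common zeros in that column are the intersection.
  x = 0: f ≡ 0 at y ∈ {6}; g ≡ 0 at y ∈ {6}; common: {6}.
  x = 1: f ≡ 0 at y ∈ {2}; g ≡ 0 at y ∈ {5}; common: ∅.
  x = 2: f ≡ 0 at y ∈ {5}; g ≡ 0 at y ∈ {4}; common: ∅.
  x = 3: f ≡ 0 at y ∈ {1}; g ≡ 0 at y ∈ {3}; common: ∅.
  x = 4: f ≡ 0 at y ∈ {4}; g ≡ 0 at y ∈ {2}; common: ∅.
  x = 5: f ≡ 0 at y ∈ {0}; g ≡ 0 at y ∈ {1}; common: ∅.
  x = 6: f ≡ 0 at y ∈ {3}; g ≡ 0 at y ∈ {0}; common: ∅.
Collecting: common zeros = {(0, 6)}, so the count is 1.
Comparison with the Bézout bound: 1 ≤ 2 = deg(f)·deg(g), as expected for curves with no common component (the affine F_7-count falls short of the bound because intersections may lie at infinity, over extension fields, or carry multiplicity).
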